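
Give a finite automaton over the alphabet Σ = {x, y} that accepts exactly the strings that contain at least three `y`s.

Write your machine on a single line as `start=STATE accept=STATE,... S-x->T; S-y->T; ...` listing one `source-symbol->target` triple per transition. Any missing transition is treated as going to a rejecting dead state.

start=q0; accept=q3,q4; q0-x->q0; q0-y->q1; q1-x->q1; q1-y->q2; q2-x->q2; q2-y->q3; q3-x->q3; q3-y->q4; q4-x->q4; q4-y->q4

Count `y`s, saturating at 4: states q0 through q3 mean 0 through 3 `y`s seen; q4 means more than 3. Each `y` increments (capped at q4); other symbols loop. Accept from {q3, q4}.
        x   y  
>  q0   q0  q1 
   q1   q1  q2 
   q2   q2  q3 
 * q3   q3  q4 
 * q4   q4  q4 
(> = start, * = accepting)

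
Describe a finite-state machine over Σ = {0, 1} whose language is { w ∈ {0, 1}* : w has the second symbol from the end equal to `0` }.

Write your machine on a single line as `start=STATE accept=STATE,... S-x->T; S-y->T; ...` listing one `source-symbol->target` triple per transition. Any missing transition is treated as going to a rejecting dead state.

start=S0; accept=S3,S4; S0-0->S1; S0-1->S2; S1-0->S3; S1-1->S4; S2-0->S5; S2-1->S6; S3-0->S3; S3-1->S4; S4-0->S5; S4-1->S6; S5-0->S3; S5-1->S4; S6-0->S5; S6-1->S6

A DFA must remember the last 2 symbols (since which symbol is second-to-last isn't known until the input ends). Use one state per possible window of the last ≤2 symbols; accept from those whose window starts with `0`.
A 7-state machine:
        0   1  
>  S0   S1  S2 
   S1   S3  S4 
   S2   S5  S6 
 * S3   S3  S4 
 * S4   S5  S6 
   S5   S3  S4 
   S6   S5  S6 
(> = start, * = accepting)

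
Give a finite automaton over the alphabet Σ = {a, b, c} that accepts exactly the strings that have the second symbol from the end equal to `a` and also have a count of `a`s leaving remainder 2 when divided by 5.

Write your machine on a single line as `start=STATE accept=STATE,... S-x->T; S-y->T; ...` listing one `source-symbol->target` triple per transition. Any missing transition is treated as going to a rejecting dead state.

Run two small machines in parallel and take their product. The first has 13 states tracking the last 2 symbols read; the second has 5 states tracking the count of `a`s modulo 5. A product state is a pair (one from each), accepting exactly when both do. Minimizing collapses redundant product states.
A 9-state machine:
        a   b   c  
>  S0   S1  S0  S0 
   S1   S2  S3  S3 
 * S2   S4  S5  S5 
   S3   S6  S3  S3 
   S4   S7  S4  S4 
 * S5   S4  S8  S8 
   S6   S4  S5  S5 
   S7   S0  S7  S7 
   S8   S4  S8  S8 
(> = start, * = accepting)

start=S0; accept=S2,S5; S0-a->S1; S0-b->S0; S0-c->S0; S1-a->S2; S1-b->S3; S1-c->S3; S2-a->S4; S2-b->S5; S2-c->S5; S3-a->S6; S3-b->S3; S3-c->S3; S4-a->S7; S4-b->S4; S4-c->S4; S5-a->S4; S5-b->S8; S5-c->S8; S6-a->S4; S6-b->S5; S6-c->S5; S7-a->S0; S7-b->S7; S7-c->S7; S8-a->S4; S8-b->S8; S8-c->S8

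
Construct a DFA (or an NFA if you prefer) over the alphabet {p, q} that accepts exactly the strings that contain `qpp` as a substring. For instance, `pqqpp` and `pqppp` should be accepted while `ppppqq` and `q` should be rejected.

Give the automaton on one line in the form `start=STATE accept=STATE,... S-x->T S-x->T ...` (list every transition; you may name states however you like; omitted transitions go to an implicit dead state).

States S0..S2 record the length of the longest prefix of `qpp` that matches the current input suffix. Reaching S3 means `qpp` has been seen, and we stay there forever. Accept from S3.
4 states suffice.
        p   q  
>  S0   S0  S1 
   S1   S2  S1 
   S2   S3  S1 
 * S3   S3  S3 
(> = start, * = accepting)

start=S0 accept=S3 S0-p->S0 S0-q->S1 S1-p->S2 S1-q->S1 S2-p->S3 S2-q->S1 S3-p->S3 S3-q->S3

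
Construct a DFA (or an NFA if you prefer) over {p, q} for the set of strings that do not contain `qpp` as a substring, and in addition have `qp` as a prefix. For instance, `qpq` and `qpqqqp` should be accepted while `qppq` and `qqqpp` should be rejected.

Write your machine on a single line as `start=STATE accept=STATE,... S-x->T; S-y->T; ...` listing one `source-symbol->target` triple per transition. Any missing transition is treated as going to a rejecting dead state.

Run two small machines in parallel and take their product. One (4 states) tracks partial matches of the forbidden pattern `qpp`; the other (4 states) tracks whether the input so far still matches the prefix `qp`. Each combined state is a pair, one component from each; accept when both components accept.
9 states suffice.
        p   q  
>  s0   s1  s2 
   s1   s1  s3 
   s2   s4  s3 
   s3   s5  s3 
 * s4   s6  s7 
   s5   s8  s3 
   s6   s6  s6 
 * s7   s4  s7 
   s8   s8  s8 
(> = start, * = accepting)

start=s0; accept=s4,s7; s0-p->s1; s0-q->s2; s1-p->s1; s1-q->s3; s2-p->s4; s2-q->s3; s3-p->s5; s3-q->s3; s4-p->s6; s4-q->s7; s5-p->s8; s5-q->s3; s6-p->s6; s6-q->s6; s7-p->s4; s7-q->s7; s8-p->s8; s8-q->s8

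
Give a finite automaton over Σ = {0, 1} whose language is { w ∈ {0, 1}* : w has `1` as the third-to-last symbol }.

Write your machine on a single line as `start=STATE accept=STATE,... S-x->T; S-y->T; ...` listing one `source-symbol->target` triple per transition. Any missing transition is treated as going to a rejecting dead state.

start=A; accept=L,M,N,O; A-0->B; A-1->C; B-0->D; B-1->E; C-0->F; C-1->G; D-0->H; D-1->I; E-0->J; E-1->K; F-0->L; F-1->M; G-0->N; G-1->O; H-0->H; H-1->I; I-0->J; I-1->K; J-0->L; J-1->M; K-0->N; K-1->O; L-0->H; L-1->I; M-0->J; M-1->K; N-0->L; N-1->M; O-0->N; O-1->O

A DFA must remember the last 3 symbols (since which symbol is third-to-last isn't known until the input ends). Use one state per possible window of the last ≤3 symbols; accept from those whose window starts with `1`.
With 15 states:
       0  1 
>  A   B  C 
   B   D  E 
   C   F  G 
   D   H  I 
   E   J  K 
   F   L  M 
   G   N  O 
   H   H  I 
   I   J  K 
   J   L  M 
   K   N  O 
 * L   H  I 
 * M   J  K 
 * N   L  M 
 * O   N  O 
(> = start, * = accepting)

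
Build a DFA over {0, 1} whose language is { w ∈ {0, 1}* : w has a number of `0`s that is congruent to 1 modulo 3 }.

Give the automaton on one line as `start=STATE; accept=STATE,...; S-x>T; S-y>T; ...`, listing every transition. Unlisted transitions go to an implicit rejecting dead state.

start=s0; accept=s1; s0-0>s1; s0-1>s0; s1-0>s2; s1-1>s1; s2-0>s0; s2-1>s2

Keep the running count of `0`s modulo 3: each `0` advances along the cycle s0 → s1 → s2 → s0 while other symbols loop. Accept at s1.
With 3 states:
        0   1  
>  s0   s1  s0 
 * s1   s2  s1 
   s2   s0  s2 
(> = start, * = accepting)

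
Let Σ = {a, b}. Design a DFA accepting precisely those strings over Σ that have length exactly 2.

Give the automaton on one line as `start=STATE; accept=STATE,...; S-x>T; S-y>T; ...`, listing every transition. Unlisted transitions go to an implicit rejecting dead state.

Count input length up to 3: every symbol moves from q0 toward q3, which means 'more than 2' and absorbs. Accept from {q2}.
A 4-state machine:
        a   b  
>  q0   q1  q1 
   q1   q2  q2 
 * q2   q3  q3 
   q3   q3  q3 
(> = start, * = accepting)

start=q0; accept=q2; q0-a>q1; q0-b>q1; q1-a>q2; q1-b>q2; q2-a>q3; q2-b>q3; q3-a>q3; q3-b>q3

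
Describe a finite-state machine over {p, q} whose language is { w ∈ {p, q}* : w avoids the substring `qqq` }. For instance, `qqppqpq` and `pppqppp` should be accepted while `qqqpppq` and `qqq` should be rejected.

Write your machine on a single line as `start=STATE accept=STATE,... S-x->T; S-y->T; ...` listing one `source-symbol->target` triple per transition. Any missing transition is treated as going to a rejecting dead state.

start=A; accept=A,B,C; A-p->A; A-q->B; B-p->A; B-q->C; C-p->A; C-q->D; D-p->D; D-q->D

Track partial matches of the forbidden pattern `qqq`. State D is a dead state reached once `qqq` has occurred; every other state accepts. A means no part of `qqq` is currently matched.
With 4 states:
       p  q 
>* A   A  B 
 * B   A  C 
 * C   A  D 
   D   D  D 
(> = start, * = accepting)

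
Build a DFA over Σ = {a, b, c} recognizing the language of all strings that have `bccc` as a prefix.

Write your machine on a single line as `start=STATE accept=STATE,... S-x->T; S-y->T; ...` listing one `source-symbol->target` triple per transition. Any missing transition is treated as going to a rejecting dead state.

start=q0; accept=q4; q0-a->q5; q0-b->q1; q0-c->q5; q1-a->q5; q1-b->q5; q1-c->q2; q2-a->q5; q2-b->q5; q2-c->q3; q3-a->q5; q3-b->q5; q3-c->q4; q4-a->q4; q4-b->q4; q4-c->q4; q5-a->q5; q5-b->q5; q5-c->q5

Walk along `bccc` while the input agrees: from q0 take `b` to q1, and so on. Any deviation drops to the rejecting sink q5. Once q4 is reached the prefix is confirmed and every continuation is accepted.
        a   b   c  
>  q0   q5  q1  q5 
   q1   q5  q5  q2 
   q2   q5  q5  q3 
   q3   q5  q5  q4 
 * q4   q4  q4  q4 
   q5   q5  q5  q5 
(> = start, * = accepting)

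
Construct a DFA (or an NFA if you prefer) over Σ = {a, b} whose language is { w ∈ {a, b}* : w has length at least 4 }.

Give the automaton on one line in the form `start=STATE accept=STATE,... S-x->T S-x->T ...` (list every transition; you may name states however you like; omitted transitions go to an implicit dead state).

We only need to distinguish lengths 0, 1, …, 4, and '>4'. Chain S0 → S1 → S2 → S3 → S4 → S5 on every symbol, with S5 looping. Accepting states: {S4, S5}.
6 states suffice.
        a   b  
>  S0   S1  S1 
   S1   S2  S2 
   S2   S3  S3 
   S3   S4  S4 
 * S4   S5  S5 
 * S5   S5  S5 
(> = start, * = accepting)

start=S0 accept=S4,S5 S0-a->S1 S0-b->S1 S1-a->S2 S1-b->S2 S2-a->S3 S2-b->S3 S3-a->S4 S3-b->S4 S4-a->S5 S4-b->S5 S5-a->S5 S5-b->S5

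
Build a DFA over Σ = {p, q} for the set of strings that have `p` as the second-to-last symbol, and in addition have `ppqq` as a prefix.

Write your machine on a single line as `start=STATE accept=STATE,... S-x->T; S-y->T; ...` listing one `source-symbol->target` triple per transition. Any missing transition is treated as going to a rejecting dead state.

Build one automaton per condition and run them in lockstep. One (7 states) tracks the last 2 symbols read; the other (6 states) tracks whether the input so far still matches the prefix `ppqq`. Each combined state is a pair, one component from each; accept when both components accept. Equivalent product states are then merged.
With 9 states:
       p  q 
>  A   B  C 
   B   D  C 
   C   C  C 
   D   C  E 
   E   C  F 
   F   G  F 
   G   H  I 
 * H   H  I 
 * I   G  F 
(> = start, * = accepting)

start=A; accept=H,I; A-p->B; A-q->C; B-p->D; B-q->C; C-p->C; C-q->C; D-p->C; D-q->E; E-p->C; E-q->F; F-p->G; F-q->F; G-p->H; G-q->I; H-p->H; H-q->I; I-p->G; I-q->F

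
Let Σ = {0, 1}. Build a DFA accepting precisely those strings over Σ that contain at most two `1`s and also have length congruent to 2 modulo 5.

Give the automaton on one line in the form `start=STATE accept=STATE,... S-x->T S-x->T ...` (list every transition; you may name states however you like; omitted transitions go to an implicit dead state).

Run two small machines in parallel and take their product. The first has 4 states tracking the count of `1`s, saturating at 3; the second has 5 states tracking the input length modulo 5. A product state is a pair (one from each), accepting exactly when both do.
          0    1  
>  s0     s1   s2 
   s1     s3   s4 
   s2     s4   s5 
 * s3     s6   s7 
 * s4     s7   s8 
 * s5     s8   s9 
   s6    s10  s11 
   s7    s11  s12 
   s8    s12  s13 
   s9    s13  s13 
   s10    s0  s14 
   s11   s14  s15 
   s12   s15  s16 
   s13   s16  s16 
   s14    s2  s17 
   s15   s17  s18 
   s16   s18  s18 
   s17    s5  s19 
   s18   s19  s19 
   s19    s9   s9 
(> = start, * = accepting)

start=s0 accept=s3,s4,s5 s0-0->s1 s0-1->s2 s1-0->s3 s1-1->s4 s2-0->s4 s2-1->s5 s3-0->s6 s3-1->s7 s4-0->s7 s4-1->s8 s5-0->s8 s5-1->s9 s6-0->s10 s6-1->s11 s7-0->s11 s7-1->s12 s8-0->s12 s8-1->s13 s9-0->s13 s9-1->s13 s10-0->s0 s10-1->s14 s11-0->s14 s11-1->s15 s12-0->s15 s12-1->s16 s13-0->s16 s13-1->s16 s14-0->s2 s14-1->s17 s15-0->s17 s15-1->s18 s16-0->s18 s16-1->s18 s17-0->s5 s17-1->s19 s18-0->s19 s18-1->s19 s19-0->s9 s19-1->s9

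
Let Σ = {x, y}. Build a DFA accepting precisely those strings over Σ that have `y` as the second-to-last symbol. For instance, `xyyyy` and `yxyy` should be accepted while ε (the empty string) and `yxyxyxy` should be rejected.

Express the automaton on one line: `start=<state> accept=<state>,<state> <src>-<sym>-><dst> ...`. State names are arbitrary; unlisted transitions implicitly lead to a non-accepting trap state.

start=q0 accept=q5,q6 q0-x->q1 q0-y->q2 q1-x->q3 q1-y->q4 q2-x->q5 q2-y->q6 q3-x->q3 q3-y->q4 q4-x->q5 q4-y->q6 q5-x->q3 q5-y->q4 q6-x->q5 q6-y->q6

Because acceptance depends on a position counted from the end, the machine has to buffer the most recent 2 symbols. Make each state the string of the last up-to-2 symbols read; on input `x` shift the window left and append `x`. Accept when the buffered window has length 2 and begins with `y`.
A 7-state machine:
        x   y  
>  q0   q1  q2 
   q1   q3  q4 
   q2   q5  q6 
   q3   q3  q4 
   q4   q5  q6 
 * q5   q3  q4 
 * q6   q5  q6 
(> = start, * = accepting)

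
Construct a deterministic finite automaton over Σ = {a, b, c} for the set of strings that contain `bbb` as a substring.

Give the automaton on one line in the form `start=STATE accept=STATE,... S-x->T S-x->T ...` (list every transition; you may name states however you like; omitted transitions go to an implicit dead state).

start=s0 accept=s3 s0-a->s0 s0-b->s1 s0-c->s0 s1-a->s0 s1-b->s2 s1-c->s0 s2-a->s0 s2-b->s3 s2-c->s0 s3-a->s3 s3-b->s3 s3-c->s3

Track how much of `bbb` has been matched so far: state s0 is no progress, s3 is the absorbing accept state reached once `bbb` has occurred. Intermediate states record partial matches; on a mismatch, fall back to the longest reusable overlap.
With 4 states:
        a   b   c  
>  s0   s0  s1  s0 
   s1   s0  s2  s0 
   s2   s0  s3  s0 
 * s3   s3  s3  s3 
(> = start, * = accepting)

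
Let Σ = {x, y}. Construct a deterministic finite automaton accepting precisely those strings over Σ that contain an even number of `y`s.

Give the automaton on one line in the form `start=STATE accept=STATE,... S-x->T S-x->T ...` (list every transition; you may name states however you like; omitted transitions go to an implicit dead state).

start=q0 accept=q0 q0-x->q0 q0-y->q1 q1-x->q1 q1-y->q0

The only thing that matters is how many `y`s have appeared, reduced mod 2. Use one state per residue: q0 for 0, …, q1 for 1. Reading `y` moves to the next residue; anything else stays put. q0 is accepting.
A 2-state machine:
        x   y  
>* q0   q0  q1 
   q1   q1  q0 
(> = start, * = accepting)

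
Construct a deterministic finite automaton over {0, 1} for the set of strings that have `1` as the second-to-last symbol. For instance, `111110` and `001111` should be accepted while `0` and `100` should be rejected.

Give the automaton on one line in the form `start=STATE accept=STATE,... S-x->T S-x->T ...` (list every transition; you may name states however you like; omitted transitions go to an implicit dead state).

A DFA must remember the last 2 symbols (since which symbol is second-to-last isn't known until the input ends). Use one state per possible window of the last ≤2 symbols; accept from those whose window starts with `1`.
With 7 states:
        0   1  
>  q0   q1  q2 
   q1   q3  q4 
   q2   q5  q6 
   q3   q3  q4 
   q4   q5  q6 
 * q5   q3  q4 
 * q6   q5  q6 
(> = start, * = accepting)

start=q0 accept=q5,q6 q0-0->q1 q0-1->q2 q1-0->q3 q1-1->q4 q2-0->q5 q2-1->q6 q3-0->q3 q3-1->q4 q4-0->q5 q4-1->q6 q5-0->q3 q5-1->q4 q6-0->q5 q6-1->q6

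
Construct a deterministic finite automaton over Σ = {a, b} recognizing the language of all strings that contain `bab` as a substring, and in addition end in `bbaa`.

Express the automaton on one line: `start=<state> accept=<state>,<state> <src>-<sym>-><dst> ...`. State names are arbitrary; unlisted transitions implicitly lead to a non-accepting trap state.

Run two small machines in parallel and take their product. The first has 4 states tracking whether and how much of `bab` has been seen; the second has 5 states tracking how much of the suffix `bbaa` has currently been matched. A product state is a pair (one from each), accepting exactly when both do. Equivalent product states are then merged.
        a   b  
>  q0   q0  q1 
   q1   q2  q1 
   q2   q0  q3 
   q3   q4  q5 
   q4   q4  q3 
   q5   q6  q5 
   q6   q7  q3 
 * q7   q4  q3 
(> = start, * = accepting)

start=q0 accept=q7 q0-a->q0 q0-b->q1 q1-a->q2 q1-b->q1 q2-a->q0 q2-b->q3 q3-a->q4 q3-b->q5 q4-a->q4 q4-b->q3 q5-a->q6 q5-b->q5 q6-a->q7 q6-b->q3 q7-a->q4 q7-b->q3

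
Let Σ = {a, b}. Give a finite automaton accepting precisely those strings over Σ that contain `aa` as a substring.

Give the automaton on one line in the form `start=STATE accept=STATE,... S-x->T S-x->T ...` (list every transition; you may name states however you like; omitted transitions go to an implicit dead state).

States s0..s1 record the length of the longest prefix of `aa` that matches the current input suffix. Reaching s2 means `aa` has been seen, and we stay there forever. Accept from s2.
A 3-state machine:
        a   b  
>  s0   s1  s0 
   s1   s2  s0 
 * s2   s2  s2 
(> = start, * = accepting)

start=s0 accept=s2 s0-a->s1 s0-b->s0 s1-a->s2 s1-b->s0 s2-a->s2 s2-b->s2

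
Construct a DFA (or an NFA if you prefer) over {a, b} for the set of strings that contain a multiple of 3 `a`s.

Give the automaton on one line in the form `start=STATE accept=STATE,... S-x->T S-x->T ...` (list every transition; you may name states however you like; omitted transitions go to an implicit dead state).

The only thing that matters is how many `a`s have appeared, reduced mod 3. Use one state per residue: q0 for 0, …, q2 for 2. Reading `a` moves to the next residue; anything else stays put. q0 is accepting.
A 3-state machine:
        a   b  
>* q0   q1  q0 
   q1   q2  q1 
   q2   q0  q2 
(> = start, * = accepting)

start=q0 accept=q0 q0-a->q1 q0-b->q0 q1-a->q2 q1-b->q1 q2-a->q0 q2-b->q2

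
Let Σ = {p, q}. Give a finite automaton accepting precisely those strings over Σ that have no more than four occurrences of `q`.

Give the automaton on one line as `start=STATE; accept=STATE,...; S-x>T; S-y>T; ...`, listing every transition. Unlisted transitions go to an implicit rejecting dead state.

start=S0; accept=S0,S1,S2,S3,S4; S0-p>S0; S0-q>S1; S1-p>S1; S1-q>S2; S2-p>S2; S2-q>S3; S3-p>S3; S3-q>S4; S4-p>S4; S4-q>S5; S5-p>S5; S5-q>S5

Count `q`s, saturating at 5: states S0 through S4 mean 0 through 4 `q`s seen; S5 means more than 4. Each `q` increments (capped at S5); other symbols loop. Accept from {S0, S1, S2, S3, S4}.
        p   q  
>* S0   S0  S1 
 * S1   S1  S2 
 * S2   S2  S3 
 * S3   S3  S4 
 * S4   S4  S5 
   S5   S5  S5 
(> = start, * = accepting)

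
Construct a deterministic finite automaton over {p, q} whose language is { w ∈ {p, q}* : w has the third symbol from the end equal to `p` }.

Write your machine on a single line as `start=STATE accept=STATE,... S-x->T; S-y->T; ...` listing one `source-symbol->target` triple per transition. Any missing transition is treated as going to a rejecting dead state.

start=A; accept=H,I,J,K; A-p->B; A-q->C; B-p->D; B-q->E; C-p->F; C-q->G; D-p->H; D-q->I; E-p->J; E-q->K; F-p->L; F-q->M; G-p->N; G-q->O; H-p->H; H-q->I; I-p->J; I-q->K; J-p->L; J-q->M; K-p->N; K-q->O; L-p->H; L-q->I; M-p->J; M-q->K; N-p->L; N-q->M; O-p->N; O-q->O

A DFA must remember the last 3 symbols (since which symbol is third-to-last isn't known until the input ends). Use one state per possible window of the last ≤3 symbols; accept from those whose window starts with `p`.
       p  q 
>  A   B  C 
   B   D  E 
   C   F  G 
   D   H  I 
   E   J  K 
   F   L  M 
   G   N  O 
 * H   H  I 
 * I   J  K 
 * J   L  M 
 * K   N  O 
   L   H  I 
   M   J  K 
   N   L  M 
   O   N  O 
(> = start, * = accepting)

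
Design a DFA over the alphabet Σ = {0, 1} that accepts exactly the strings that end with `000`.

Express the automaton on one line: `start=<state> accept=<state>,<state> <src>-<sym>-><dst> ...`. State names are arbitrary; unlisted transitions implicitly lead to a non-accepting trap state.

Let each state record the length of the longest suffix of the input read so far that is also a prefix of `000`. q1 means the last symbol is `0`; q2 means the last 2 symbols are `00`; q3 means the last 3 symbols are `000`. Accept only at q3, where the string currently ends in `000`.
4 states suffice.
        0   1  
>  q0   q1  q0 
   q1   q2  q0 
   q2   q3  q0 
 * q3   q3  q0 
(> = start, * = accepting)

start=q0 accept=q3 q0-0->q1 q0-1->q0 q1-0->q2 q1-1->q0 q2-0->q3 q2-1->q0 q3-0->q3 q3-1->q0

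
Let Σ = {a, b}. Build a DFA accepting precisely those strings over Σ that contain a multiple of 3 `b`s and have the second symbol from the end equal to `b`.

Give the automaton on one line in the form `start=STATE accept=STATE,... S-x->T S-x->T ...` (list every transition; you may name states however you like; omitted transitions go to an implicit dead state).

start=q0 accept=q10,q13 q0-a->q1 q0-b->q2 q1-a->q3 q1-b->q4 q2-a->q5 q2-b->q6 q3-a->q3 q3-b->q4 q4-a->q5 q4-b->q6 q5-a->q7 q5-b->q8 q6-a->q9 q6-b->q10 q7-a->q7 q7-b->q8 q8-a->q9 q8-b->q10 q9-a->q11 q9-b->q12 q10-a->q13 q10-b->q14 q11-a->q11 q11-b->q12 q12-a->q13 q12-b->q14 q13-a->q3 q13-b->q4 q14-a->q5 q14-b->q6

Run two small machines in parallel and take their product. The first has 3 states tracking the count of `b`s modulo 3; the second has 7 states tracking the last 2 symbols read. A product state is a pair (one from each), accepting exactly when both do.
A 15-state machine:
          a    b  
>  q0     q1   q2 
   q1     q3   q4 
   q2     q5   q6 
   q3     q3   q4 
   q4     q5   q6 
   q5     q7   q8 
   q6     q9  q10 
   q7     q7   q8 
   q8     q9  q10 
   q9    q11  q12 
 * q10   q13  q14 
   q11   q11  q12 
   q12   q13  q14 
 * q13    q3   q4 
   q14    q5   q6 
(> = start, * = accepting)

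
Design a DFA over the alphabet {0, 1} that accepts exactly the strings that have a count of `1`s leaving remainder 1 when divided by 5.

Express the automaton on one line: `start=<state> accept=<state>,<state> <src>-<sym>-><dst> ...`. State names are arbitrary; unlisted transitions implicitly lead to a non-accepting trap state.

Keep the running count of `1`s modulo 5: each `1` advances along the cycle s0 → s1 → s2 → s3 → s4 → s0 while other symbols loop. Accept at s1.
        0   1  
>  s0   s0  s1 
 * s1   s1  s2 
   s2   s2  s3 
   s3   s3  s4 
   s4   s4  s0 
(> = start, * = accepting)

start=s0 accept=s1 s0-0->s0 s0-1->s1 s1-0->s1 s1-1->s2 s2-0->s2 s2-1->s3 s3-0->s3 s3-1->s4 s4-0->s4 s4-1->s0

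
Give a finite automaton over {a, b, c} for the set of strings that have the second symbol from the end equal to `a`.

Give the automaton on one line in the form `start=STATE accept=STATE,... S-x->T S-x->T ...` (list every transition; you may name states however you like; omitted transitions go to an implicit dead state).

start=q0 accept=q4,q5,q6 q0-a->q1 q0-b->q2 q0-c->q3 q1-a->q4 q1-b->q5 q1-c->q6 q2-a->q7 q2-b->q8 q2-c->q9 q3-a->q10 q3-b->q11 q3-c->q12 q4-a->q4 q4-b->q5 q4-c->q6 q5-a->q7 q5-b->q8 q5-c->q9 q6-a->q10 q6-b->q11 q6-c->q12 q7-a->q4 q7-b->q5 q7-c->q6 q8-a->q7 q8-b->q8 q8-c->q9 q9-a->q10 q9-b->q11 q9-c->q12 q10-a->q4 q10-b->q5 q10-c->q6 q11-a->q7 q11-b->q8 q11-c->q9 q12-a->q10 q12-b->q11 q12-c->q12

Because acceptance depends on a position counted from the end, the machine has to buffer the most recent 2 symbols. Make each state the string of the last up-to-2 symbols read; on input `x` shift the window left and append `x`. Accept when the buffered window has length 2 and begins with `a`.
A 13-state machine:
          a    b    c  
>  q0     q1   q2   q3 
   q1     q4   q5   q6 
   q2     q7   q8   q9 
   q3    q10  q11  q12 
 * q4     q4   q5   q6 
 * q5     q7   q8   q9 
 * q6    q10  q11  q12 
   q7     q4   q5   q6 
   q8     q7   q8   q9 
   q9    q10  q11  q12 
   q10    q4   q5   q6 
   q11    q7   q8   q9 
   q12   q10  q11  q12 
(> = start, * = accepting)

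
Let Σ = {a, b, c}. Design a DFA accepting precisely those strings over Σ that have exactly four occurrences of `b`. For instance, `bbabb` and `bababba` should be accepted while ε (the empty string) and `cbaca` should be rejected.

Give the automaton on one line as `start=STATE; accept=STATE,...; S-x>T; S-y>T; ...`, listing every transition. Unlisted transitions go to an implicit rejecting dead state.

Count `b`s, saturating at 5: states s0 through s4 mean 0 through 4 `b`s seen; s5 means more than 4. Each `b` increments (capped at s5); other symbols loop. Accept from {s4}.
With 6 states:
        a   b   c  
>  s0   s0  s1  s0 
   s1   s1  s2  s1 
   s2   s2  s3  s2 
   s3   s3  s4  s3 
 * s4   s4  s5  s4 
   s5   s5  s5  s5 
(> = start, * = accepting)

start=s0; accept=s4; s0-a>s0; s0-b>s1; s0-c>s0; s1-a>s1; s1-b>s2; s1-c>s1; s2-a>s2; s2-b>s3; s2-c>s2; s3-a>s3; s3-b>s4; s3-c>s3; s4-a>s4; s4-b>s5; s4-c>s4; s5-a>s5; s5-b>s5; s5-c>s5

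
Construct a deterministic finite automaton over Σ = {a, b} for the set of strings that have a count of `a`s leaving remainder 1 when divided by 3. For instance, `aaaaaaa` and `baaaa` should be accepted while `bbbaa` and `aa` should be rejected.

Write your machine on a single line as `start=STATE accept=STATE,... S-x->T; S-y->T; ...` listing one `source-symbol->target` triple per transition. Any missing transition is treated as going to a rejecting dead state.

Keep the running count of `a`s modulo 3: each `a` advances along the cycle q0 → q1 → q2 → q0 while other symbols loop. Accept at q1.
With 3 states:
        a   b  
>  q0   q1  q0 
 * q1   q2  q1 
   q2   q0  q2 
(> = start, * = accepting)

start=q0; accept=q1; q0-a->q1; q0-b->q0; q1-a->q2; q1-b->q1; q2-a->q0; q2-b->q2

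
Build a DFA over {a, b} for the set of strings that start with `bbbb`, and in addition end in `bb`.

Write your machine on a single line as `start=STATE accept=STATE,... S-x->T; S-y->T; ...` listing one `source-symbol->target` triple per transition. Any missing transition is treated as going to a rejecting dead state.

Handle the two conditions separately and then intersect. One (6 states) tracks whether the input so far still matches the prefix `bbbb`; the other (3 states) tracks how much of the suffix `bb` has currently been matched. Each combined state is a pair, one component from each; accept when both components accept. Minimizing collapses redundant product states.
With 8 states:
        a   b  
>  q0   q1  q2 
   q1   q1  q1 
   q2   q1  q3 
   q3   q1  q4 
   q4   q1  q5 
 * q5   q6  q5 
   q6   q6  q7 
   q7   q6  q5 
(> = start, * = accepting)

start=q0; accept=q5; q0-a->q1; q0-b->q2; q1-a->q1; q1-b->q1; q2-a->q1; q2-b->q3; q3-a->q1; q3-b->q4; q4-a->q1; q4-b->q5; q5-a->q6; q5-b->q5; q6-a->q6; q6-b->q7; q7-a->q6; q7-b->q5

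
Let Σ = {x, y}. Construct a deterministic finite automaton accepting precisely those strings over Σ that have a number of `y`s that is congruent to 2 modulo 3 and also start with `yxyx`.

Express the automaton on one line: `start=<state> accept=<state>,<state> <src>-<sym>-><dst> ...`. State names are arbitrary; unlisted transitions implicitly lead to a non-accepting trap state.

Build one automaton per condition and run them in lockstep. One (3 states) tracks the count of `y`s modulo 3; the other (6 states) tracks whether the input so far still matches the prefix `yxyx`. Each combined state is a pair, one component from each; accept when both components accept.
10 states suffice.
        x   y  
>  s0   s1  s2 
   s1   s1  s3 
   s2   s4  s5 
   s3   s3  s5 
   s4   s3  s6 
   s5   s5  s1 
   s6   s7  s1 
 * s7   s7  s8 
   s8   s8  s9 
   s9   s9  s7 
(> = start, * = accepting)

start=s0 accept=s7 s0-x->s1 s0-y->s2 s1-x->s1 s1-y->s3 s2-x->s4 s2-y->s5 s3-x->s3 s3-y->s5 s4-x->s3 s4-y->s6 s5-x->s5 s5-y->s1 s6-x->s7 s6-y->s1 s7-x->s7 s7-y->s8 s8-x->s8 s8-y->s9 s9-x->s9 s9-y->s7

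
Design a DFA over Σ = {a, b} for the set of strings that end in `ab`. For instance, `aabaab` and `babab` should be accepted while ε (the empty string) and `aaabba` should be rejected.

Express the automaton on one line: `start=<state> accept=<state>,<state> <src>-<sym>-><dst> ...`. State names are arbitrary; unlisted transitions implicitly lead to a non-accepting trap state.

Remember how much of `ab` the current input suffix matches. State q0 means no match yet; q1 means the last symbol is `a`; q2 means the last 2 symbols are `ab`. Only q2 accepts. On a mismatch, fall back to the longest proper suffix that is still a prefix of `ab`.
With 3 states:
        a   b  
>  q0   q1  q0 
   q1   q1  q2 
 * q2   q1  q0 
(> = start, * = accepting)

start=q0 accept=q2 q0-a->q1 q0-b->q0 q1-a->q1 q1-b->q2 q2-a->q1 q2-b->q0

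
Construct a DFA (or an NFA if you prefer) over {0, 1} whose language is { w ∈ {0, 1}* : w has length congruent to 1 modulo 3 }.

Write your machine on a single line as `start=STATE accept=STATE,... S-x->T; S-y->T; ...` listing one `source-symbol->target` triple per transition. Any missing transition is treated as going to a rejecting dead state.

Count input length modulo 3: every symbol advances one step around the cycle s0 → s1 → s2 → s0. Accept at s1.
3 states suffice.
        0   1  
>  s0   s1  s1 
 * s1   s2  s2 
   s2   s0  s0 
(> = start, * = accepting)

start=s0; accept=s1; s0-0->s1; s0-1->s1; s1-0->s2; s1-1->s2; s2-0->s0; s2-1->s0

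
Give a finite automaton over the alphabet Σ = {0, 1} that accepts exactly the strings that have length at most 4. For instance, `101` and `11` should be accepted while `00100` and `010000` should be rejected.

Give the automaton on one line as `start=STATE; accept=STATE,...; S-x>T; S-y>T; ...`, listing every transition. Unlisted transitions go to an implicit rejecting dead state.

start=S0; accept=S0,S1,S2,S3,S4; S0-0>S1; S0-1>S1; S1-0>S2; S1-1>S2; S2-0>S3; S2-1>S3; S3-0>S4; S3-1>S4; S4-0>S5; S4-1>S5; S5-0>S5; S5-1>S5

Count input length up to 5: every symbol moves from S0 toward S5, which means 'more than 4' and absorbs. Accept from {S0, S1, S2, S3, S4}.
With 6 states:
        0   1  
>* S0   S1  S1 
 * S1   S2  S2 
 * S2   S3  S3 
 * S3   S4  S4 
 * S4   S5  S5 
   S5   S5  S5 
(> = start, * = accepting)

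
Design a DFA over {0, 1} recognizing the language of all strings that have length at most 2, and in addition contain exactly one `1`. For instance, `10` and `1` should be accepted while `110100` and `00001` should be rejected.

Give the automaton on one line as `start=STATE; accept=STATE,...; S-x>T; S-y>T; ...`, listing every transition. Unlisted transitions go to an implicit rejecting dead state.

Run two small machines in parallel and take their product. One (4 states) tracks the input length, saturating at 3; the other (3 states) tracks the count of `1`s, saturating at 2. Each combined state is a pair, one component from each; accept when both components accept. Equivalent product states are then merged.
5 states suffice.
        0   1  
>  S0   S1  S2 
   S1   S3  S4 
 * S2   S4  S3 
   S3   S3  S3 
 * S4   S3  S3 
(> = start, * = accepting)

start=S0; accept=S2,S4; S0-0>S1; S0-1>S2; S1-0>S3; S1-1>S4; S2-0>S4; S2-1>S3; S3-0>S3; S3-1>S3; S4-0>S3; S4-1>S3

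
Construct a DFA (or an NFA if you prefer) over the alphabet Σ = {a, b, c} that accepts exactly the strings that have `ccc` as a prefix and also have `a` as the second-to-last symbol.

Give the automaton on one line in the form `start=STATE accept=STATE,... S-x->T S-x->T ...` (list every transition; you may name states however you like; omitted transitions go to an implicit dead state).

start=q0 accept=q6,q7 q0-a->q1 q0-b->q1 q0-c->q2 q1-a->q1 q1-b->q1 q1-c->q1 q2-a->q1 q2-b->q1 q2-c->q3 q3-a->q1 q3-b->q1 q3-c->q4 q4-a->q5 q4-b->q4 q4-c->q4 q5-a->q6 q5-b->q7 q5-c->q7 q6-a->q6 q6-b->q7 q6-c->q7 q7-a->q5 q7-b->q4 q7-c->q4

Build one automaton per condition and run them in lockstep. The first has 5 states tracking whether the input so far still matches the prefix `ccc`; the second has 13 states tracking the last 2 symbols read. A product state is a pair (one from each), accepting exactly when both do. Minimizing collapses redundant product states.
        a   b   c  
>  q0   q1  q1  q2 
   q1   q1  q1  q1 
   q2   q1  q1  q3 
   q3   q1  q1  q4 
   q4   q5  q4  q4 
   q5   q6  q7  q7 
 * q6   q6  q7  q7 
 * q7   q5  q4  q4 
(> = start, * = accepting)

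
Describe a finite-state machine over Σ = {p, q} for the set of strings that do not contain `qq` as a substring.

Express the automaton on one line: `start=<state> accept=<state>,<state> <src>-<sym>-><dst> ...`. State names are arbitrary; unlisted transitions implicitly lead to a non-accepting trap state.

This is the complement of 'contains `qq`'. Use the same substring-matching states — s0 through s2 holding how much of `qq` has just been matched — but flip the accepting set: everything except the trap s2 accepts.
        p   q  
>* s0   s0  s1 
 * s1   s0  s2 
   s2   s2  s2 
(> = start, * = accepting)

start=s0 accept=s0,s1 s0-p->s0 s0-q->s1 s1-p->s0 s1-q->s2 s2-p->s2 s2-q->s2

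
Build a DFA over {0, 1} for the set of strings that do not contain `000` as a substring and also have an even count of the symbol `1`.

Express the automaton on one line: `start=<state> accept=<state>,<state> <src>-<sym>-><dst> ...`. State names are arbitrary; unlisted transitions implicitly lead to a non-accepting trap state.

Run two small machines in parallel and take their product. The first has 4 states tracking partial matches of the forbidden pattern `000`; the second has 2 states tracking the count of `1`s modulo 2. A product state is a pair (one from each), accepting exactly when both do.
8 states suffice.
        0   1  
>* s0   s1  s2 
 * s1   s3  s2 
   s2   s4  s0 
 * s3   s5  s2 
   s4   s6  s0 
   s5   s5  s7 
   s6   s7  s0 
   s7   s7  s5 
(> = start, * = accepting)

start=s0 accept=s0,s1,s3 s0-0->s1 s0-1->s2 s1-0->s3 s1-1->s2 s2-0->s4 s2-1->s0 s3-0->s5 s3-1->s2 s4-0->s6 s4-1->s0 s5-0->s5 s5-1->s7 s6-0->s7 s6-1->s0 s7-0->s7 s7-1->s5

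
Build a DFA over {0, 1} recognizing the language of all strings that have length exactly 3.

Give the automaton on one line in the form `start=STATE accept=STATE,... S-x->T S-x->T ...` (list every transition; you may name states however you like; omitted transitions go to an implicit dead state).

We only need to distinguish lengths 0, 1, …, 3, and '>3'. Chain q0 → q1 → q2 → q3 → q4 on every symbol, with q4 looping. Accepting states: {q3}.
        0   1  
>  q0   q1  q1 
   q1   q2  q2 
   q2   q3  q3 
 * q3   q4  q4 
   q4   q4  q4 
(> = start, * = accepting)

start=q0 accept=q3 q0-0->q1 q0-1->q1 q1-0->q2 q1-1->q2 q2-0->q3 q2-1->q3 q3-0->q4 q3-1->q4 q4-0->q4 q4-1->q4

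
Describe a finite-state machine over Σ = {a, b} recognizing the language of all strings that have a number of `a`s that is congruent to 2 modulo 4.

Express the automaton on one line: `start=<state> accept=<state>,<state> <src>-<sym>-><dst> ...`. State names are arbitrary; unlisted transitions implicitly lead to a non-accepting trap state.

The only thing that matters is how many `a`s have appeared, reduced mod 4. Use one state per residue: s0 for 0, …, s3 for 3. Reading `a` moves to the next residue; anything else stays put. s2 is accepting.
4 states suffice.
        a   b  
>  s0   s1  s0 
   s1   s2  s1 
 * s2   s3  s2 
   s3   s0  s3 
(> = start, * = accepting)

start=s0 accept=s2 s0-a->s1 s0-b->s0 s1-a->s2 s1-b->s1 s2-a->s3 s2-b->s2 s3-a->s0 s3-b->s3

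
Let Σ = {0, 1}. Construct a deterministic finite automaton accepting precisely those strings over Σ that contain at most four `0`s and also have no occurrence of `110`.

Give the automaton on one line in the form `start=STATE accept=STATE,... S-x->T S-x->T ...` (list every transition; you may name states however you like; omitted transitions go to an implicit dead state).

start=S0 accept=S0,S1,S2,S3,S4,S5,S6,S7,S8,S10,S11,S12,S15,S16,S19 S0-0->S1 S0-1->S2 S1-0->S3 S1-1->S4 S2-0->S1 S2-1->S5 S3-0->S6 S3-1->S7 S4-0->S3 S4-1->S8 S5-0->S9 S5-1->S5 S6-0->S10 S6-1->S11 S7-0->S6 S7-1->S12 S8-0->S13 S8-1->S8 S9-0->S13 S9-1->S9 S10-0->S14 S10-1->S15 S11-0->S10 S11-1->S16 S12-0->S17 S12-1->S12 S13-0->S17 S13-1->S13 S14-0->S14 S14-1->S18 S15-0->S14 S15-1->S19 S16-0->S20 S16-1->S16 S17-0->S20 S17-1->S17 S18-0->S14 S18-1->S21 S19-0->S22 S19-1->S19 S20-0->S22 S20-1->S20 S21-0->S22 S21-1->S21 S22-0->S22 S22-1->S22

Run two small machines in parallel and take their product. The first has 6 states tracking the count of `0`s, saturating at 5; the second has 4 states tracking partial matches of the forbidden pattern `110`. A product state is a pair (one from each), accepting exactly when both do.
          0    1  
>* S0     S1   S2 
 * S1     S3   S4 
 * S2     S1   S5 
 * S3     S6   S7 
 * S4     S3   S8 
 * S5     S9   S5 
 * S6    S10  S11 
 * S7     S6  S12 
 * S8    S13   S8 
   S9    S13   S9 
 * S10   S14  S15 
 * S11   S10  S16 
 * S12   S17  S12 
   S13   S17  S13 
   S14   S14  S18 
 * S15   S14  S19 
 * S16   S20  S16 
   S17   S20  S17 
   S18   S14  S21 
 * S19   S22  S19 
   S20   S22  S20 
   S21   S22  S21 
   S22   S22  S22 
(> = start, * = accepting)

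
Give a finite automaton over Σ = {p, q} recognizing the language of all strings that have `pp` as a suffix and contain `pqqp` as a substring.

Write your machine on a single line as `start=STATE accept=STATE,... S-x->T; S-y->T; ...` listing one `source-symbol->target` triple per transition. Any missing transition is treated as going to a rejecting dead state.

start=A; accept=F; A-p->B; A-q->A; B-p->B; B-q->C; C-p->B; C-q->D; D-p->E; D-q->A; E-p->F; E-q->G; F-p->F; F-q->G; G-p->E; G-q->G

Handle the two conditions separately and then intersect. The first has 3 states tracking how much of the suffix `pp` has currently been matched; the second has 5 states tracking whether and how much of `pqqp` has been seen. A product state is a pair (one from each), accepting exactly when both do. Equivalent product states are then merged.
7 states suffice.
       p  q 
>  A   B  A 
   B   B  C 
   C   B  D 
   D   E  A 
   E   F  G 
 * F   F  G 
   G   E  G 
(> = start, * = accepting)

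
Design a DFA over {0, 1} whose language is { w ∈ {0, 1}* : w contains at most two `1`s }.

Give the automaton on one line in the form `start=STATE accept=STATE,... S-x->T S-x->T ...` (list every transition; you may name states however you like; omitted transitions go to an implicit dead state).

Count `1`s, saturating at 3: states s0 through s2 mean 0 through 2 `1`s seen; s3 means more than 2. Each `1` increments (capped at s3); other symbols loop. Accept from {s0, s1, s2}.
With 4 states:
        0   1  
>* s0   s0  s1 
 * s1   s1  s2 
 * s2   s2  s3 
   s3   s3  s3 
(> = start, * = accepting)

start=s0 accept=s0,s1,s2 s0-0->s0 s0-1->s1 s1-0->s1 s1-1->s2 s2-0->s2 s2-1->s3 s3-0->s3 s3-1->s3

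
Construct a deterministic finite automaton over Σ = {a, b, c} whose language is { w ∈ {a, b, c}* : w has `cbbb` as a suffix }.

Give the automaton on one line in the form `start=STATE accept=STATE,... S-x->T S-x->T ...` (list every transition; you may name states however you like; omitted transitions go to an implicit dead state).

start=S0 accept=S4 S0-a->S0 S0-b->S0 S0-c->S1 S1-a->S0 S1-b->S2 S1-c->S1 S2-a->S0 S2-b->S3 S2-c->S1 S3-a->S0 S3-b->S4 S3-c->S1 S4-a->S0 S4-b->S0 S4-c->S1

Let each state record the length of the longest suffix of the input read so far that is also a prefix of `cbbb`. S1 means the last symbol is `c`; S2 means the last 2 symbols are `cb`; S3 means the last 3 symbols are `cbb`; S4 means the last 4 symbols are `cbbb`. Accept only at S4, where the string currently ends in `cbbb`.
With 5 states:
        a   b   c  
>  S0   S0  S0  S1 
   S1   S0  S2  S1 
   S2   S0  S3  S1 
   S3   S0  S4  S1 
 * S4   S0  S0  S1 
(> = start, * = accepting)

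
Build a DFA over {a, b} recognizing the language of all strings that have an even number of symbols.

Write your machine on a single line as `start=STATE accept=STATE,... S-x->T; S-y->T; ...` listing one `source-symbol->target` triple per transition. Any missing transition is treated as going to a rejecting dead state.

Count input length modulo 2: every symbol advances one step around the cycle q0 → q1 → q0. Accept at q0.
        a   b  
>* q0   q1  q1 
   q1   q0  q0 
(> = start, * = accepting)

start=q0; accept=q0; q0-a->q1; q0-b->q1; q1-a->q0; q1-b->q0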